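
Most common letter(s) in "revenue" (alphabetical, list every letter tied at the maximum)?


Word: "revenue"
Letter counts:
  'e': 3
  'n': 1
  'r': 1
  'u': 1
  'v': 1
Maximum count = 3
Most frequent = 'e' (3 times each)


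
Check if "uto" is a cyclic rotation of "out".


Word: "out", Candidate: "uto"
Method: check if candidate is substring of word+word
"outout" contains "uto"? Yes
Is rotation = Yes


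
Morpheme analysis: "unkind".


Word: "unkind"
Morphemes: un- / kind
Each morpheme carries meaning
= 2 morphemes


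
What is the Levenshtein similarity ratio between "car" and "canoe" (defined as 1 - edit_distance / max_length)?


Word 1: "car" (length 3)
Word 2: "canoe" (length 5)
One optimal edit sequence:
  1. keep 'c'
  2. keep 'a'
  3. insert 'n'  (+1)
  4. insert 'o'  (+1)
  5. substitute 'r' -> 'e'  (+1)
Edit distance = 3
Max length = max(3, 5) = 5
Similarity = 1 - 3/5
= 0.4000


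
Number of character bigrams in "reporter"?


Word: "reporter" (length 8)
Number of 2-grams = length - 2 + 1 = 8 - 2 + 1
= 7


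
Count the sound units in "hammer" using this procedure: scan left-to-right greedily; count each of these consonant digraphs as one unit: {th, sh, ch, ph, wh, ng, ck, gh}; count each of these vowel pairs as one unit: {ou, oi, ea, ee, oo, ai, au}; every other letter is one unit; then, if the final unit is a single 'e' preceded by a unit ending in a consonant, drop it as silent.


Word: "hammer" (6 letters)
Left-to-right scan:
  [1] 'h' (letter)
  [2] 'a' (letter)
  [3] 'm' (letter)
  [4] 'm' (letter)
  [5] 'e' (letter)
  [6] 'r' (letter)
Units from scan: 6
Sound units = 6 units


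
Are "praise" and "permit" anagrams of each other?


Word 1: "praise" → sorted: aeiprs
Word 2: "permit" → sorted: eimprt
Same letters? aeiprs != eimprt
Anagram = No


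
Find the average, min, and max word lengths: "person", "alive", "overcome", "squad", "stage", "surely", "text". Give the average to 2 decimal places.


Lengths: "person"=6, "alive"=5, "overcome"=8, "squad"=5, "stage"=5, "surely"=6, "text"=4
Sum = 39, Count = 7
Average = 39/7 = 5.57
= avg=5.57, min=4, max=8


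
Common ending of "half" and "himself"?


Word 1: "half"
Word 2: "himself"
Comparing from end:
  Pos -1: 'f' == 'f'
  Pos -2: 'l' == 'l'
  Pos -3: 'a' != 'e' (stop)
LCS = "lf" (length 2)


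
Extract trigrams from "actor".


Word: "actor" (length 5)
Number of trigrams = 5 - 3 + 1 = 3
  Position 0: "act"
  Position 1: "cto"
  Position 2: "tor"
Trigrams = "act", "cto", "tor"


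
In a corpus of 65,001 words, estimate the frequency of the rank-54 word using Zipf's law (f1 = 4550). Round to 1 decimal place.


Zipf's law: f(r) = f(1) / r
f(1) = 4550
f(54) = 4550 / 54
= 84.3 occurrences


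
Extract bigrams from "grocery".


Word: "grocery" (length 7)
Number of bigrams = 7 - 2 + 1 = 6
  Position 0: "gr"
  Position 1: "ro"
  Position 2: "oc"
  Position 3: "ce"
  Position 4: "er"
  Position 5: "ry"
Bigrams = "gr", "ro", "oc", "ce", "er", "ry"


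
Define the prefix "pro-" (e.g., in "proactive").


Prefix: pro-
Example: proactive = pro- + active
Meaning = forward / in favor of


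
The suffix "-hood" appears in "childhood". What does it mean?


Suffix: -hood
Example: childhood = child + -hood
Meaning = state / condition


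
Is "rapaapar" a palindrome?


Word: "rapaapar"
Reversed: "rapaapar"
Forward == Backward? rapaapar == rapaapar
Palindrome = Yes


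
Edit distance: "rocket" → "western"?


Word 1: "rocket" (length 6)
Word 2: "western" (length 7)
One optimal edit sequence (insert/delete/substitute each cost 1):
  1. substitute 'r' -> 'w'  (+1)
  2. substitute 'o' -> 'e'  (+1)
  3. substitute 'c' -> 's'  (+1)
  4. substitute 'k' -> 't'  (+1)
  5. keep 'e'
  6. insert 'r'  (+1)
  7. substitute 't' -> 'n'  (+1)
Total edit operations: 6
Edit distance = 6


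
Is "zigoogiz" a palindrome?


Word: "zigoogiz"
Reversed: "zigoogiz"
Forward == Backward? zigoogiz == zigoogiz
Palindrome = Yes


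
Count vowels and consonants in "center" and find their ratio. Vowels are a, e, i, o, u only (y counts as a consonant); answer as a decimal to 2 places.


Word: "center"
Vowels (a,e,i,o,u): 2
Consonants: 4
Ratio = 2/4
= 0.50


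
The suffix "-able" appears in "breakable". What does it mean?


Suffix: -able
Example: breakable = break + -able
Meaning = capable of


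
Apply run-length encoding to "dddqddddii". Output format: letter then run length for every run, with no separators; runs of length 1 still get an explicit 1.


String: "dddqddddii"
Scanning for consecutive runs:
  'd' x 3
  'q' x 1
  'd' x 4
  'i' x 2
RLE = "d3q1d4i2"


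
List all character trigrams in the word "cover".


Word: "cover" (length 5)
Number of trigrams = 5 - 3 + 1 = 3
  Position 0: "cov"
  Position 1: "ove"
  Position 2: "ver"
Trigrams = "cov", "ove", "ver"


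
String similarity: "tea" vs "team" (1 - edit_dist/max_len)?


Word 1: "tea" (length 3)
Word 2: "team" (length 4)
One optimal edit sequence:
  1. keep 't'
  2. keep 'e'
  3. keep 'a'
  4. insert 'm'  (+1)
Edit distance = 1
Max length = max(3, 4) = 4
Similarity = 1 - 1/4
= 0.7500


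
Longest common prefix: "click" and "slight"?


Word 1: "click"
Word 2: "slight"
Comparing from start:
  Pos 0: 'c' != 's' (stop)
LCP = "" (length 0)


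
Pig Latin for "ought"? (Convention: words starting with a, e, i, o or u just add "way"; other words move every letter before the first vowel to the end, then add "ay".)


Word: "ought"
Starts with vowel → add 'way'
Pig Latin = "oughtway"


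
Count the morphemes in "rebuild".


Word: "rebuild"
Morphemes: re- + build
Each morpheme carries meaning
= 2 morphemes


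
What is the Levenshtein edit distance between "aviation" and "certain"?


Word 1: "aviation" (length 8)
Word 2: "certain" (length 7)
One optimal edit sequence (insert/delete/substitute each cost 1):
  1. delete 'a'  (+1)
  2. substitute 'v' -> 'c'  (+1)
  3. substitute 'i' -> 'e'  (+1)
  4. substitute 'a' -> 'r'  (+1)
  5. keep 't'
  6. substitute 'i' -> 'a'  (+1)
  7. substitute 'o' -> 'i'  (+1)
  8. keep 'n'
Total edit operations: 6
Edit distance = 6


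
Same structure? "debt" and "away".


Pattern of "debt": [0, 1, 2, 3]
Pattern of "away": [0, 1, 0, 2]
Patterns do not match
Same pattern = No


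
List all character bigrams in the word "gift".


Word: "gift" (length 4)
Number of bigrams = 4 - 2 + 1 = 3
  Position 0: "gi"
  Position 1: "if"
  Position 2: "ft"
Bigrams = "gi", "if", "ft"


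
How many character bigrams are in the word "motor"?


Word: "motor" (length 5)
Number of 2-grams = length - 2 + 1 = 5 - 2 + 1
= 4


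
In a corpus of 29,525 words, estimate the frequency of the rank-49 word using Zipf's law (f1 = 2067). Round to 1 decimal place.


Zipf's law: f(r) = f(1) / r
f(1) = 2067
f(49) = 2067 / 49
= 42.2 occurrences


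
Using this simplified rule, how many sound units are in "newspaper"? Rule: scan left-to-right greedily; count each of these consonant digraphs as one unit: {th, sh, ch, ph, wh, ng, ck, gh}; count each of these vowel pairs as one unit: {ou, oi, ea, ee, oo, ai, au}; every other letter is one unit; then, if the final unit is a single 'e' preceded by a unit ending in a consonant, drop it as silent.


Word: "newspaper" (9 letters)
Left-to-right scan:
  1. 'n' (letter)
  2. 'e' (letter)
  3. 'w' (letter)
  4. 's' (letter)
  5. 'p' (letter)
  6. 'a' (letter)
  7. 'p' (letter)
  8. 'e' (letter)
  9. 'r' (letter)
Units from scan: 9
Sound units = 9 units


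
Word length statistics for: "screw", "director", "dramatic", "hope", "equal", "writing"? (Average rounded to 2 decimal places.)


Lengths: "screw"=5, "director"=8, "dramatic"=8, "hope"=4, "equal"=5, "writing"=7
Sum = 37, Count = 6
Average = 37/6 = 6.17
= avg=6.17, min=4, max=8


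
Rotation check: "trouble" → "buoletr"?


Word: "trouble", Candidate: "buoletr"
Method: check if candidate is substring of word+word
"troubletrouble" contains "buoletr"? No
Is rotation = No


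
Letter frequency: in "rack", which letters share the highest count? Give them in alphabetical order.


Word: "rack"
Letter counts:
  'a': 1
  'c': 1
  'k': 1
  'r': 1
Maximum count = 1
Most frequent = 'a', 'c', 'k', 'r' (1 time each)


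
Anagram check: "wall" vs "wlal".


Word 1: "wall" → sorted: allw
Word 2: "wlal" → sorted: allw
Same letters? allw == allw
Anagram = Yes


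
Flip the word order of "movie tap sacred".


Original: "movie tap sacred"
Words (1..n): movie | tap | sacred
Reversed (n..1): sacred | tap | movie
Result = "sacred tap movie"


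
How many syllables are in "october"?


Word: "october"
Syllable breakdown: oc-to-ber
Counting: 3 parts
= 3 syllables


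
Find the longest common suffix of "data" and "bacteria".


Word 1: "data"
Word 2: "bacteria"
Comparing from end:
  Pos -1: 'a' == 'a'
  Pos -2: 't' != 'i' (stop)
LCS = "a" (length 1)


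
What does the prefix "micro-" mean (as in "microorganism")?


Prefix: micro-
Example: microorganism = micro- + organism
Meaning = small


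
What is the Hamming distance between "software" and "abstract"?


Comparing character by character (same length = 8):
  Pos 0: 's' vs 'a' !=
  Pos 1: 'o' vs 'b' !=
  Pos 2: 'f' vs 's' !=
  Pos 3: 't' vs 't' =
  Pos 4: 'w' vs 'r' !=
  Pos 5: 'a' vs 'a' =
  Pos 6: 'r' vs 'c' !=
  Pos 7: 'e' vs 't' !=
Hamming distance = 6


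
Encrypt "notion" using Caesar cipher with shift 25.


Word: "notion"
Shift: 25
Each letter → (letter + shift) mod 26:
  'n' (13) + 25 = 12 → 'm'
  'o' (14) + 25 = 13 → 'n'
  't' (19) + 25 = 18 → 's'
  'i' (8) + 25 = 7 → 'h'
  'o' (14) + 25 = 13 → 'n'
  'n' (13) + 25 = 12 → 'm'
Result = "mnshnm"


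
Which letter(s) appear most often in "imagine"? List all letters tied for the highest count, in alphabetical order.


Word: "imagine"
Letter counts:
  'a': 1
  'e': 1
  'g': 1
  'i': 2
  'm': 1
  'n': 1
Maximum count = 2
Most frequent = 'i' (2 times each)


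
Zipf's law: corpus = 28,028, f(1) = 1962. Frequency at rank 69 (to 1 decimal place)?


Zipf's law: f(r) = f(1) / r
f(1) = 1962
f(69) = 1962 / 69
= 28.4 occurrences


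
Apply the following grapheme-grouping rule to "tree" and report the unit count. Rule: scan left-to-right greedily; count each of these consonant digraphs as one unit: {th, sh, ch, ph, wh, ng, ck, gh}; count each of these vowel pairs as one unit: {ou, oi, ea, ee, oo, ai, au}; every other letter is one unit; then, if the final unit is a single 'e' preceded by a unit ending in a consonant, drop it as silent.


Word: "tree" (4 letters)
Left-to-right scan:
  (1) 't' (letter)
  (2) 'r' (letter)
  (3) 'ee' (vowel-pair)
Units from scan: 3
Sound units = 3 units


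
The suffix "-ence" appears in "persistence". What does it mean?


Suffix: -ence
Example: persistence = persist + -ence
Meaning = state of


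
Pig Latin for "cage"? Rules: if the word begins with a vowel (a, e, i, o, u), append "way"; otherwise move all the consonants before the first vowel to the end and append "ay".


Word: "cage"
Starts with consonant(s) → move to end, add 'ay'
Consonant cluster: "c"
Pig Latin = "agecay"


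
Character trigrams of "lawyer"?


Word: "lawyer" (length 6)
Number of trigrams = 6 - 3 + 1 = 4
  Position 0: "law"
  Position 1: "awy"
  Position 2: "wye"
  Position 3: "yer"
Trigrams = "law", "awy", "wye", "yer"


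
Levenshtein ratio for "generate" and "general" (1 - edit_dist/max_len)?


Word 1: "generate" (length 8)
Word 2: "general" (length 7)
One optimal edit sequence:
  1. keep 'g'
  2. keep 'e'
  3. keep 'n'
  4. keep 'e'
  5. keep 'r'
  6. keep 'a'
  7. delete 't'  (+1)
  8. substitute 'e' -> 'l'  (+1)
Edit distance = 2
Max length = max(8, 7) = 8
Similarity = 1 - 2/8
= 0.7500


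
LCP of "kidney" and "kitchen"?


Word 1: "kidney"
Word 2: "kitchen"
Comparing from start:
  Pos 0: 'k' == 'k'
  Pos 1: 'i' == 'i'
  Pos 2: 'd' != 't' (stop)
LCP = "ki" (length 2)


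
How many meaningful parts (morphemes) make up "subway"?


Word: "subway"
Morphemes: sub- / way
Each morpheme carries meaning
= 2 morphemes


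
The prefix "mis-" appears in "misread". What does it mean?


Prefix: mis-
As in: misread -> mis- + read
Meaning = wrongly


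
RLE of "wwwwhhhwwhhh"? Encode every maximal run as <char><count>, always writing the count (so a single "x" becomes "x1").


String: "wwwwhhhwwhhh"
Scanning for consecutive runs:
  'w' x 4
  'h' x 3
  'w' x 2
  'h' x 3
RLE = "w4h3w2h3"


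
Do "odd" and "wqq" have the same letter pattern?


Pattern of "odd": [0, 1, 1]
Pattern of "wqq": [0, 1, 1]
Patterns match
Same pattern = Yes


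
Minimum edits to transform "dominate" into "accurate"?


Word 1: "dominate" (length 8)
Word 2: "accurate" (length 8)
One optimal edit sequence (insert/delete/substitute each cost 1):
  1. substitute 'd' -> 'a'  (+1)
  2. substitute 'o' -> 'c'  (+1)
  3. substitute 'm' -> 'c'  (+1)
  4. substitute 'i' -> 'u'  (+1)
  5. substitute 'n' -> 'r'  (+1)
  6. keep 'a'
  7. keep 't'
  8. keep 'e'
Total edit operations: 5
Edit distance = 5


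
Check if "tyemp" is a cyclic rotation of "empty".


Word: "empty", Candidate: "tyemp"
Method: check if candidate is substring of word+word
"emptyempty" contains "tyemp"? Yes
Is rotation = Yes


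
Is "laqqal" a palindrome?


Word: "laqqal"
Reversed: "laqqal"
Forward == Backward? laqqal == laqqal
Palindrome = Yes


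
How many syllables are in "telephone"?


Word: "telephone"
Syllable breakdown: tel | e | phone
Counting: 3 parts
= 3 syllables


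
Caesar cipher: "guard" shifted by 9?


Word: "guard"
Shift: 9
Each letter → (letter + shift) mod 26:
  'g' (6) + 9 = 15 → 'p'
  'u' (20) + 9 = 3 → 'd'
  'a' (0) + 9 = 9 → 'j'
  'r' (17) + 9 = 0 → 'a'
  'd' (3) + 9 = 12 → 'm'
Result = "pdjam"


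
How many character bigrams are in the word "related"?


Word: "related" (length 7)
Number of 2-grams = length - 2 + 1 = 7 - 2 + 1
= 6


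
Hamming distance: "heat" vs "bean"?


Comparing character by character (same length = 4):
  Pos 0: 'h' vs 'b' !=
  Pos 1: 'e' vs 'e' =
  Pos 2: 'a' vs 'a' =
  Pos 3: 't' vs 'n' !=
Hamming distance = 2


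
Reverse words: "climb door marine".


Original: "climb door marine"
Words (1..n): climb | door | marine
Reversed (n..1): marine | door | climb
Result = "marine door climb"


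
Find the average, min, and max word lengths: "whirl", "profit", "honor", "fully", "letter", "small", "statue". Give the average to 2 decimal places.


Lengths: "whirl"=5, "profit"=6, "honor"=5, "fully"=5, "letter"=6, "small"=5, "statue"=6
Sum = 38, Count = 7
Average = 38/7 = 5.43
= avg=5.43, min=5, max=6


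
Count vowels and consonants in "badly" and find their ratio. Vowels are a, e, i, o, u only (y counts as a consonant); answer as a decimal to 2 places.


Word: "badly"
Vowels (a,e,i,o,u): 1
Consonants: 4
Ratio = 1/4
= 0.25


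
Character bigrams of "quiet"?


Word: "quiet" (length 5)
Number of bigrams = 5 - 2 + 1 = 4
  Position 0: "qu"
  Position 1: "ui"
  Position 2: "ie"
  Position 3: "et"
Bigrams = "qu", "ui", "ie", "et"


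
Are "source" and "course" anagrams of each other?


Word 1: "source" → sorted: ceorsu
Word 2: "course" → sorted: ceorsu
Same letters? ceorsu == ceorsu
Anagram = Yes


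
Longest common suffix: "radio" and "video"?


Word 1: "radio"
Word 2: "video"
Comparing from end:
  Pos -1: 'o' == 'o'
  Pos -2: 'i' != 'e' (stop)
LCS = "o" (length 1)


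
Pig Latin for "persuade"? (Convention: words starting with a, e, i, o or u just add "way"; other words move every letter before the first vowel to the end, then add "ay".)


Word: "persuade"
Starts with consonant(s) → move to end, add 'ay'
Consonant cluster: "p"
Pig Latin = "ersuadepay"


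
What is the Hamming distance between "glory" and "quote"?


Comparing character by character (same length = 5):
  Pos 0: 'g' vs 'q' !=
  Pos 1: 'l' vs 'u' !=
  Pos 2: 'o' vs 'o' =
  Pos 3: 'r' vs 't' !=
  Pos 4: 'y' vs 'e' !=
Hamming distance = 4


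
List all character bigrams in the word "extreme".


Word: "extreme" (length 7)
Number of bigrams = 7 - 2 + 1 = 6
  Position 0: "ex"
  Position 1: "xt"
  Position 2: "tr"
  Position 3: "re"
  Position 4: "em"
  Position 5: "me"
Bigrams = "ex", "xt", "tr", "re", "em", "me"


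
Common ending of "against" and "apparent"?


Word 1: "against"
Word 2: "apparent"
Comparing from end:
  Pos -1: 't' == 't'
  Pos -2: 's' != 'n' (stop)
LCS = "t" (length 1)


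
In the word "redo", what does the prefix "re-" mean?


Prefix: re-
Example: redo (re- + do)
Meaning = again


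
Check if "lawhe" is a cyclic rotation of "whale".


Word: "whale", Candidate: "lawhe"
Method: check if candidate is substring of word+word
"whalewhale" contains "lawhe"? No
Is rotation = No


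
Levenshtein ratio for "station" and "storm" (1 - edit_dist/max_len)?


Word 1: "station" (length 7)
Word 2: "storm" (length 5)
One optimal edit sequence:
  1. keep 's'
  2. delete 't'  (+1)
  3. delete 'a'  (+1)
  4. keep 't'
  5. substitute 'i' -> 'o'  (+1)
  6. substitute 'o' -> 'r'  (+1)
  7. substitute 'n' -> 'm'  (+1)
Edit distance = 5
Max length = max(7, 5) = 7
Similarity = 1 - 5/7
= 0.2857


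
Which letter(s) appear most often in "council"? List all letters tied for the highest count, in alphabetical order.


Word: "council"
Letter counts:
  'c': 2
  'i': 1
  'l': 1
  'n': 1
  'o': 1
  'u': 1
Maximum count = 2
Most frequent = 'c' (2 times each)


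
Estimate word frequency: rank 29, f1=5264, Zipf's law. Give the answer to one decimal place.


Zipf's law: f(r) = f(1) / r
f(1) = 5264
f(29) = 5264 / 29
= 181.5 occurrences


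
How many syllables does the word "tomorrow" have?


Word: "tomorrow"
Syllable breakdown: to / mor / row
Counting: 3 parts
= 3 syllables


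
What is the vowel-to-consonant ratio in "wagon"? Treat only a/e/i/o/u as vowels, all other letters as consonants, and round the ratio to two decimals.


Word: "wagon"
Vowels (a,e,i,o,u): 2
Consonants: 3
Ratio = 2/3
= 0.67


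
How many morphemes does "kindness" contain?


Word: "kindness"
Morphemes: kind + -ness
Each morpheme carries meaning
= 2 morphemes


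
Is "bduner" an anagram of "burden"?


Word 1: "burden" → sorted: bdenru
Word 2: "bduner" → sorted: bdenru
Same letters? bdenru == bdenru
Anagram = Yes


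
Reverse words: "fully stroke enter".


Original: "fully stroke enter"
Words (1..n): fully | stroke | enter
Reversed (n..1): enter | stroke | fully
Result = "enter stroke fully"


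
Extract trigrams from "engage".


Word: "engage" (length 6)
Number of trigrams = 6 - 3 + 1 = 4
  Position 0: "eng"
  Position 1: "nga"
  Position 2: "gag"
  Position 3: "age"
Trigrams = "eng", "nga", "gag", "age"


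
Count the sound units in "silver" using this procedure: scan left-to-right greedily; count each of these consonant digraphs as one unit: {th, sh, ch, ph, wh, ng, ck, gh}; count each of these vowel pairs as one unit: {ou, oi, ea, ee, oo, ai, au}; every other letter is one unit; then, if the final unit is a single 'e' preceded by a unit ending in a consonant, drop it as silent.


Word: "silver" (6 letters)
Left-to-right scan:
  [1] 's' (letter)
  [2] 'i' (letter)
  [3] 'l' (letter)
  [4] 'v' (letter)
  [5] 'e' (letter)
  [6] 'r' (letter)
Units from scan: 6
Sound units = 6 units


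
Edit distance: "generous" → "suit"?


Word 1: "generous" (length 8)
Word 2: "suit" (length 4)
One optimal edit sequence (insert/delete/substitute each cost 1):
  1. delete 'g'  (+1)
  2. delete 'e'  (+1)
  3. delete 'n'  (+1)
  4. delete 'e'  (+1)
  5. substitute 'r' -> 's'  (+1)
  6. substitute 'o' -> 'u'  (+1)
  7. substitute 'u' -> 'i'  (+1)
  8. substitute 's' -> 't'  (+1)
Total edit operations: 8
Edit distance = 8


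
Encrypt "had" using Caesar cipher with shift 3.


Word: "had"
Shift: 3
Each letter → (letter + shift) mod 26:
  'h' (7) + 3 = 10 → 'k'
  'a' (0) + 3 = 3 → 'd'
  'd' (3) + 3 = 6 → 'g'
Result = "kdg"


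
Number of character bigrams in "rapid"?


Word: "rapid" (length 5)
Number of 2-grams = length - 2 + 1 = 5 - 2 + 1
= 4


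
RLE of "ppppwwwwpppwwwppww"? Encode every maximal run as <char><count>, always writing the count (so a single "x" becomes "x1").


String: "ppppwwwwpppwwwppww"
Scanning for consecutive runs:
  'p' x 4
  'w' x 4
  'p' x 3
  'w' x 3
  'p' x 2
  'w' x 2
RLE = "p4w4p3w3p2w2"


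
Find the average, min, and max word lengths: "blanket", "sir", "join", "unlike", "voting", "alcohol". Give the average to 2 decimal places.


Lengths: "blanket"=7, "sir"=3, "join"=4, "unlike"=6, "voting"=6, "alcohol"=7
Sum = 33, Count = 6
Average = 33/6 = 5.50
= avg=5.50, min=3, max=7


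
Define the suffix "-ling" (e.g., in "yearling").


Suffix: -ling
Example: yearling = year + -ling
Meaning = small / young


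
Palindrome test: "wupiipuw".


Word: "wupiipuw"
Reversed: "wupiipuw"
Forward == Backward? wupiipuw == wupiipuw
Palindrome = Yes


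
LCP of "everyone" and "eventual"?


Word 1: "everyone"
Word 2: "eventual"
Comparing from start:
  Pos 0: 'e' == 'e'
  Pos 1: 'v' == 'v'
  Pos 2: 'e' == 'e'
  Pos 3: 'r' != 'n' (stop)
LCP = "eve" (length 3)


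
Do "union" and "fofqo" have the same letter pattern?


Pattern of "union": [0, 1, 2, 3, 1]
Pattern of "fofqo": [0, 1, 0, 2, 1]
Patterns do not match
Same pattern = No


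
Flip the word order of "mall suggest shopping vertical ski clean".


Original: "mall suggest shopping vertical ski clean"
Words (1..n): mall | suggest | shopping | vertical | ski | clean
Reversed (n..1): clean | ski | vertical | shopping | suggest | mall
Result = "clean ski vertical shopping suggest mall"


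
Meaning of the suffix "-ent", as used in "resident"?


Suffix: -ent
Example: resident = reside + -ent, with a spelling change
Meaning = one who / that which


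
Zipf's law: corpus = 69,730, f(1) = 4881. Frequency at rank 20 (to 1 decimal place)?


Zipf's law: f(r) = f(1) / r
f(1) = 4881
f(20) = 4881 / 20
= 244.1 occurrences


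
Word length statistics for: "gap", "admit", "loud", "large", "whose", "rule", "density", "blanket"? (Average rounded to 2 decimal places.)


Lengths: "gap"=3, "admit"=5, "loud"=4, "large"=5, "whose"=5, "rule"=4, "density"=7, "blanket"=7
Sum = 40, Count = 8
Average = 40/8 = 5.00
= avg=5.00, min=3, max=7


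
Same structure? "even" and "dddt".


Pattern of "even": [0, 1, 0, 2]
Pattern of "dddt": [0, 0, 0, 1]
Patterns do not match
Same pattern = No


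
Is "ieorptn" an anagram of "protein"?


Word 1: "protein" → sorted: einoprt
Word 2: "ieorptn" → sorted: einoprt
Same letters? einoprt == einoprt
Anagram = Yes


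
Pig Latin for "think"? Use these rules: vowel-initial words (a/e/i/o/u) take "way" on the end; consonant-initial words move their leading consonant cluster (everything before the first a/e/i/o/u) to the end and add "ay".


Word: "think"
Starts with consonant(s) → move to end, add 'ay'
Consonant cluster: "th"
Pig Latin = "inkthay"


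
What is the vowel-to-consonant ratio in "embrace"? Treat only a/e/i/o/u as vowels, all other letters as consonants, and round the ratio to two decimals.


Word: "embrace"
Vowels (a,e,i,o,u): 3
Consonants: 4
Ratio = 3/4
= 0.75


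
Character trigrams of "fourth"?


Word: "fourth" (length 6)
Number of trigrams = 6 - 3 + 1 = 4
  Position 0: "fou"
  Position 1: "our"
  Position 2: "urt"
  Position 3: "rth"
Trigrams = "fou", "our", "urt", "rth"


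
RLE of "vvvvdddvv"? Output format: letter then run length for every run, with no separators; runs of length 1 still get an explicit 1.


String: "vvvvdddvv"
Scanning for consecutive runs:
  'v' x 4
  'd' x 3
  'v' x 2
RLE = "v4d3v2"


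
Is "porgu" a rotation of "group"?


Word: "group", Candidate: "porgu"
Method: check if candidate is substring of word+word
"groupgroup" contains "porgu"? No
Is rotation = No


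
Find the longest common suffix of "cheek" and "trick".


Word 1: "cheek"
Word 2: "trick"
Comparing from end:
  Pos -1: 'k' == 'k'
  Pos -2: 'e' != 'c' (stop)
LCS = "k" (length 1)


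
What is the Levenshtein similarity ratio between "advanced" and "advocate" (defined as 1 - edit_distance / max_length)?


Word 1: "advanced" (length 8)
Word 2: "advocate" (length 8)
One optimal edit sequence:
  1. keep 'a'
  2. keep 'd'
  3. keep 'v'
  4. substitute 'a' -> 'o'  (+1)
  5. substitute 'n' -> 'c'  (+1)
  6. substitute 'c' -> 'a'  (+1)
  7. substitute 'e' -> 't'  (+1)
  8. substitute 'd' -> 'e'  (+1)
Edit distance = 5
Max length = max(8, 8) = 8
Similarity = 1 - 5/8
= 0.3750


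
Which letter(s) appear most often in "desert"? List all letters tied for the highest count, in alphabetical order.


Word: "desert"
Letter counts:
  'd': 1
  'e': 2
  'r': 1
  's': 1
  't': 1
Maximum count = 2
Most frequent = 'e' (2 times each)


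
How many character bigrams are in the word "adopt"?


Word: "adopt" (length 5)
Number of 2-grams = length - 2 + 1 = 5 - 2 + 1
= 4


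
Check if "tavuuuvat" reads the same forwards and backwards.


Word: "tavuuuvat"
Reversed: "tavuuuvat"
Forward == Backward? tavuuuvat == tavuuuvat
Palindrome = Yes


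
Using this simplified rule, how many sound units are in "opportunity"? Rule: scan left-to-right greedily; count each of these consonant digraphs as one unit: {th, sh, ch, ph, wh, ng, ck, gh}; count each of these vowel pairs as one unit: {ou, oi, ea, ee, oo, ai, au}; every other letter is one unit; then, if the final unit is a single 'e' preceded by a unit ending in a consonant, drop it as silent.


Word: "opportunity" (11 letters)
Left-to-right scan:
  1. 'o' (letter)
  2. 'p' (letter)
  3. 'p' (letter)
  4. 'o' (letter)
  5. 'r' (letter)
  6. 't' (letter)
  7. 'u' (letter)
  8. 'n' (letter)
  9. 'i' (letter)
  10. 't' (letter)
  11. 'y' (letter)
Units from scan: 11
Sound units = 11 units


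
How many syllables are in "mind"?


Word: "mind"
Syllable breakdown: mind
Counting: 1 part
= 1 syllable


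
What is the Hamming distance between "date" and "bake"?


Comparing character by character (same length = 4):
  Pos 0: 'd' vs 'b' !=
  Pos 1: 'a' vs 'a' =
  Pos 2: 't' vs 'k' !=
  Pos 3: 'e' vs 'e' =
Hamming distance = 2


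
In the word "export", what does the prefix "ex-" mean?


Prefix: ex-
As in: export -> ex- + port
Meaning = out / former


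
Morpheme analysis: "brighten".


Word: "brighten"
Morphemes: bright | -en
Each morpheme carries meaning
= 2 morphemes


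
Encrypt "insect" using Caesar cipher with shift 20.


Word: "insect"
Shift: 20
Each letter → (letter + shift) mod 26:
  'i' (8) + 20 = 2 → 'c'
  'n' (13) + 20 = 7 → 'h'
  's' (18) + 20 = 12 → 'm'
  'e' (4) + 20 = 24 → 'y'
  'c' (2) + 20 = 22 → 'w'
  't' (19) + 20 = 13 → 'n'
Result = "chmywn"


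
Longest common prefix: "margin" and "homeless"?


Word 1: "margin"
Word 2: "homeless"
Comparing from start:
  Pos 0: 'm' != 'h' (stop)
LCP = "" (length 0)


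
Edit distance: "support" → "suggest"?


Word 1: "support" (length 7)
Word 2: "suggest" (length 7)
One optimal edit sequence (insert/delete/substitute each cost 1):
  1. keep 's'
  2. keep 'u'
  3. substitute 'p' -> 'g'  (+1)
  4. substitute 'p' -> 'g'  (+1)
  5. substitute 'o' -> 'e'  (+1)
  6. substitute 'r' -> 's'  (+1)
  7. keep 't'
Total edit operations: 4
Edit distance = 4


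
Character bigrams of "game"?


Word: "game" (length 4)
Number of bigrams = 4 - 2 + 1 = 3
  Position 0: "ga"
  Position 1: "am"
  Position 2: "me"
Bigrams = "ga", "am", "me"


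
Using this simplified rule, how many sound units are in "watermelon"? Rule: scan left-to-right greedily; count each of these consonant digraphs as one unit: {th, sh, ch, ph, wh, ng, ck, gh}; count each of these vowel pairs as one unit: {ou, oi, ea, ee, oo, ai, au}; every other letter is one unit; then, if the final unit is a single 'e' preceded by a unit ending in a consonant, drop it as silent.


Word: "watermelon" (10 letters)
Left-to-right scan:
  1. 'w' (letter)
  2. 'a' (letter)
  3. 't' (letter)
  4. 'e' (letter)
  5. 'r' (letter)
  6. 'm' (letter)
  7. 'e' (letter)
  8. 'l' (letter)
  9. 'o' (letter)
  10. 'n' (letter)
Units from scan: 10
Sound units = 10 units


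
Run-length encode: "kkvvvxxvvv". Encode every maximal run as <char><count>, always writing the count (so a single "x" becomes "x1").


String: "kkvvvxxvvv"
Scanning for consecutive runs:
  'k' x 2
  'v' x 3
  'x' x 2
  'v' x 3
RLE = "k2v3x2v3"


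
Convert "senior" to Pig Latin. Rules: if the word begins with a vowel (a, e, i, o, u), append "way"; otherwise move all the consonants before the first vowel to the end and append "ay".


Word: "senior"
Starts with consonant(s) → move to end, add 'ay'
Consonant cluster: "s"
Pig Latin = "eniorsay"


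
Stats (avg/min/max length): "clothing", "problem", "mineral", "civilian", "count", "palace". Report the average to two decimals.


Lengths: "clothing"=8, "problem"=7, "mineral"=7, "civilian"=8, "count"=5, "palace"=6
Sum = 41, Count = 6
Average = 41/6 = 6.83
= avg=6.83, min=5, max=8


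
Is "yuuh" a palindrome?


Word: "yuuh"
Reversed: "huuy"
Forward == Backward? yuuh != huuy
Palindrome = No


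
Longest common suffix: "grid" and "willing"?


Word 1: "grid"
Word 2: "willing"
Comparing from end:
  Pos -1: 'd' != 'g' (stop)
LCS = "" (length 0)


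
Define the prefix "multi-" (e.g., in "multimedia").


Prefix: multi-
As in: multimedia -> multi- + media
Meaning = many


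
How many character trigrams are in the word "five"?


Word: "five" (length 4)
Number of 3-grams = length - 3 + 1 = 4 - 3 + 1
= 2


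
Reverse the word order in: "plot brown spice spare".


Original: "plot brown spice spare"
Words (1..n): plot | brown | spice | spare
Reversed (n..1): spare | spice | brown | plot
Result = "spare spice brown plot"


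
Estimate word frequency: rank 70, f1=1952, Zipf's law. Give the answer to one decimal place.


Zipf's law: f(r) = f(1) / r
f(1) = 1952
f(70) = 1952 / 70
= 27.9 occurrences


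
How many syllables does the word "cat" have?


Word: "cat"
Syllable breakdown: cat
Counting: 1 part
= 1 syllable


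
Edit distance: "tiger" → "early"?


Word 1: "tiger" (length 5)
Word 2: "early" (length 5)
One optimal edit sequence (insert/delete/substitute each cost 1):
  1. substitute 't' -> 'e'  (+1)
  2. substitute 'i' -> 'a'  (+1)
  3. substitute 'g' -> 'r'  (+1)
  4. substitute 'e' -> 'l'  (+1)
  5. substitute 'r' -> 'y'  (+1)
Total edit operations: 5
Edit distance = 5


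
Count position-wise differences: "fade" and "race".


Comparing character by character (same length = 4):
  Pos 0: 'f' vs 'r' !=
  Pos 1: 'a' vs 'a' =
  Pos 2: 'd' vs 'c' !=
  Pos 3: 'e' vs 'e' =
Hamming distance = 2


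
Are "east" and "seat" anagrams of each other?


Word 1: "east" → sorted: aest
Word 2: "seat" → sorted: aest
Same letters? aest == aest
Anagram = Yes


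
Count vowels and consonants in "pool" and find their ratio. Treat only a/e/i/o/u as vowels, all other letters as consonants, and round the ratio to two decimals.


Word: "pool"
Vowels (a,e,i,o,u): 2
Consonants: 2
Ratio = 2/2
= 1.00


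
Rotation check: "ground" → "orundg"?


Word: "ground", Candidate: "orundg"
Method: check if candidate is substring of word+word
"groundground" contains "orundg"? No
Is rotation = No


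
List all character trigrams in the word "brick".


Word: "brick" (length 5)
Number of trigrams = 5 - 3 + 1 = 3
  Position 0: "bri"
  Position 1: "ric"
  Position 2: "ick"
Trigrams = "bri", "ric", "ick"


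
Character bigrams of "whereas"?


Word: "whereas" (length 7)
Number of bigrams = 7 - 2 + 1 = 6
  Position 0: "wh"
  Position 1: "he"
  Position 2: "er"
  Position 3: "re"
  Position 4: "ea"
  Position 5: "as"
Bigrams = "wh", "he", "er", "re", "ea", "as"


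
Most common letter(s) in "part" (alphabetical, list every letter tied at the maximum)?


Word: "part"
Letter counts:
  'a': 1
  'p': 1
  'r': 1
  't': 1
Maximum count = 1
Most frequent = 'a', 'p', 'r', 't' (1 time each)


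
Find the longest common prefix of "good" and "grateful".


Word 1: "good"
Word 2: "grateful"
Comparing from start:
  Pos 0: 'g' == 'g'
  Pos 1: 'o' != 'r' (stop)
LCP = "g" (length 1)


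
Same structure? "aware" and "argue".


Pattern of "aware": [0, 1, 0, 2, 3]
Pattern of "argue": [0, 1, 2, 3, 4]
Patterns do not match
Same pattern = No


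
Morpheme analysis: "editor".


Word: "editor"
Morphemes: edit / -or
Each morpheme carries meaning
= 2 morphemes


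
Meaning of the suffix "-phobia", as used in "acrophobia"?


Suffix: -phobia
Example: acrophobia (acro- + -phobia)
Meaning = fear of


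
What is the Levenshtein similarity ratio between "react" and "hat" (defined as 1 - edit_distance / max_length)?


Word 1: "react" (length 5)
Word 2: "hat" (length 3)
One optimal edit sequence:
  1. delete 'r'  (+1)
  2. substitute 'e' -> 'h'  (+1)
  3. keep 'a'
  4. delete 'c'  (+1)
  5. keep 't'
Edit distance = 3
Max length = max(5, 3) = 5
Similarity = 1 - 3/5
= 0.4000


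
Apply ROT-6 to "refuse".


Word: "refuse"
Shift: 6
Each letter → (letter + shift) mod 26:
  'r' (17) + 6 = 23 → 'x'
  'e' (4) + 6 = 10 → 'k'
  'f' (5) + 6 = 11 → 'l'
  'u' (20) + 6 = 0 → 'a'
  's' (18) + 6 = 24 → 'y'
  'e' (4) + 6 = 10 → 'k'
Result = "xklayk"


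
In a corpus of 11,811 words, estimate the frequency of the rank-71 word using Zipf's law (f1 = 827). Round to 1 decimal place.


Zipf's law: f(r) = f(1) / r
f(1) = 827
f(71) = 827 / 71
= 11.6 occurrences


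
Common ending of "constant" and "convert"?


Word 1: "constant"
Word 2: "convert"
Comparing from end:
  Pos -1: 't' == 't'
  Pos -2: 'n' != 'r' (stop)
LCS = "t" (length 1)


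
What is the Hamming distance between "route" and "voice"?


Comparing character by character (same length = 5):
  Pos 0: 'r' vs 'v' !=
  Pos 1: 'o' vs 'o' =
  Pos 2: 'u' vs 'i' !=
  Pos 3: 't' vs 'c' !=
  Pos 4: 'e' vs 'e' =
Hamming distance = 3


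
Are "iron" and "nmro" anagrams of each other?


Word 1: "iron" → sorted: inor
Word 2: "nmro" → sorted: mnor
Same letters? inor != mnor
Anagram = No


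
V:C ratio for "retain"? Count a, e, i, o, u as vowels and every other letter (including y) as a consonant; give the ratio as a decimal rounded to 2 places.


Word: "retain"
Vowels (a,e,i,o,u): 3
Consonants: 3
Ratio = 3/3
= 1.00


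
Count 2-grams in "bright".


Word: "bright" (length 6)
Number of 2-grams = length - 2 + 1 = 6 - 2 + 1
= 5


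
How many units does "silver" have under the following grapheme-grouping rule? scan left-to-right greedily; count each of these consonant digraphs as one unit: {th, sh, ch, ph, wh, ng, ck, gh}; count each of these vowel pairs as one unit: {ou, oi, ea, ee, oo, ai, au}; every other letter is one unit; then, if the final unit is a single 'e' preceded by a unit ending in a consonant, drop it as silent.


Word: "silver" (6 letters)
Left-to-right scan:
  1. 's' (letter)
  2. 'i' (letter)
  3. 'l' (letter)
  4. 'v' (letter)
  5. 'e' (letter)
  6. 'r' (letter)
Units from scan: 6
Sound units = 6 units


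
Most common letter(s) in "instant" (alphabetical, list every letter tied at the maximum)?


Word: "instant"
Letter counts:
  'a': 1
  'i': 1
  'n': 2
  's': 1
  't': 2
Maximum count = 2
Most frequent = 'n', 't' (2 times each)


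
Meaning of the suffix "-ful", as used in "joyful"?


Suffix: -ful
Example: joyful (joy + -ful)
Meaning = full of


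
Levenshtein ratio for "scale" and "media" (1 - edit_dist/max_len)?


Word 1: "scale" (length 5)
Word 2: "media" (length 5)
One optimal edit sequence:
  1. substitute 's' -> 'm'  (+1)
  2. substitute 'c' -> 'e'  (+1)
  3. substitute 'a' -> 'd'  (+1)
  4. substitute 'l' -> 'i'  (+1)
  5. substitute 'e' -> 'a'  (+1)
Edit distance = 5
Max length = max(5, 5) = 5
Similarity = 1 - 5/5
= 0.0000


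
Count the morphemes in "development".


Word: "development"
Morphemes: develop + -ment
Each morpheme carries meaning
= 2 morphemes


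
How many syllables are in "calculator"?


Word: "calculator"
Syllable breakdown: cal / cu / la / tor
Counting: 4 parts
= 4 syllables


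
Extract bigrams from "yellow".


Word: "yellow" (length 6)
Number of bigrams = 6 - 2 + 1 = 5
  Position 0: "ye"
  Position 1: "el"
  Position 2: "ll"
  Position 3: "lo"
  Position 4: "ow"
Bigrams = "ye", "el", "ll", "lo", "ow"


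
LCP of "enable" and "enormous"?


Word 1: "enable"
Word 2: "enormous"
Comparing from start:
  Pos 0: 'e' == 'e'
  Pos 1: 'n' == 'n'
  Pos 2: 'a' != 'o' (stop)
LCP = "en" (length 2)


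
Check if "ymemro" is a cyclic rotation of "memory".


Word: "memory", Candidate: "ymemro"
Method: check if candidate is substring of word+word
"memorymemory" contains "ymemro"? No
Is rotation = No


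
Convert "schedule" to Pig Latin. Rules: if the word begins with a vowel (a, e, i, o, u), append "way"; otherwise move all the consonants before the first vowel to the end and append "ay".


Word: "schedule"
Starts with consonant(s) → move to end, add 'ay'
Consonant cluster: "sch"
Pig Latin = "eduleschay"


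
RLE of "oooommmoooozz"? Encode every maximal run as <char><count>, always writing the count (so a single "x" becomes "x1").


String: "oooommmoooozz"
Scanning for consecutive runs:
  'o' x 4
  'm' x 3
  'o' x 4
  'z' x 2
RLE = "o4m3o4z2"


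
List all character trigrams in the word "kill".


Word: "kill" (length 4)
Number of trigrams = 4 - 3 + 1 = 2
  Position 0: "kil"
  Position 1: "ill"
Trigrams = "kil", "ill"


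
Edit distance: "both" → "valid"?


Word 1: "both" (length 4)
Word 2: "valid" (length 5)
One optimal edit sequence (insert/delete/substitute each cost 1):
  1. insert 'v'  (+1)
  2. substitute 'b' -> 'a'  (+1)
  3. substitute 'o' -> 'l'  (+1)
  4. substitute 't' -> 'i'  (+1)
  5. substitute 'h' -> 'd'  (+1)
Total edit operations: 5
Edit distance = 5


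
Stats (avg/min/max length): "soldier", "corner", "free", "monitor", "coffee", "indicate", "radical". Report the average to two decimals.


Lengths: "soldier"=7, "corner"=6, "free"=4, "monitor"=7, "coffee"=6, "indicate"=8, "radical"=7
Sum = 45, Count = 7
Average = 45/7 = 6.43
= avg=6.43, min=4, max=8


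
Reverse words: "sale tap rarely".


Original: "sale tap rarely"
Words (1..n): sale | tap | rarely
Reversed (n..1): rarely | tap | sale
Result = "rarely tap sale"


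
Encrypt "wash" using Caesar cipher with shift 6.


Word: "wash"
Shift: 6
Each letter → (letter + shift) mod 26:
  'w' (22) + 6 = 2 → 'c'
  'a' (0) + 6 = 6 → 'g'
  's' (18) + 6 = 24 → 'y'
  'h' (7) + 6 = 13 → 'n'
Result = "cgyn"


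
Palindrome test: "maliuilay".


Word: "maliuilay"
Reversed: "yaliuilam"
Forward == Backward? maliuilay != yaliuilam
Palindrome = No


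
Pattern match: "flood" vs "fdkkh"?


Pattern of "flood": [0, 1, 2, 2, 3]
Pattern of "fdkkh": [0, 1, 2, 2, 3]
Patterns match
Same pattern = Yes


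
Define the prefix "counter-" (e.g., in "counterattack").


Prefix: counter-
Example: counterattack (counter- + attack)
Meaning = against / opposite


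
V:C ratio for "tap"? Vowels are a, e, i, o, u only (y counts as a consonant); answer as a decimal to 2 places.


Word: "tap"
Vowels (a,e,i,o,u): 1
Consonants: 2
Ratio = 1/2
= 0.50


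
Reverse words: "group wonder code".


Original: "group wonder code"
Words (1..n): group | wonder | code
Reversed (n..1): code | wonder | group
Result = "code wonder group"


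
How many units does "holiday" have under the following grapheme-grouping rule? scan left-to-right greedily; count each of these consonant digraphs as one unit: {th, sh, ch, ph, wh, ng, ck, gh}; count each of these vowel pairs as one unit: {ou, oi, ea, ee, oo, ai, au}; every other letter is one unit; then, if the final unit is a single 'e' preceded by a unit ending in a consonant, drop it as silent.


Word: "holiday" (7 letters)
Left-to-right scan:
  [1] 'h' (letter)
  [2] 'o' (letter)
  [3] 'l' (letter)
  [4] 'i' (letter)
  [5] 'd' (letter)
  [6] 'a' (letter)
  [7] 'y' (letter)
Units from scan: 7
Sound units = 7 units
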